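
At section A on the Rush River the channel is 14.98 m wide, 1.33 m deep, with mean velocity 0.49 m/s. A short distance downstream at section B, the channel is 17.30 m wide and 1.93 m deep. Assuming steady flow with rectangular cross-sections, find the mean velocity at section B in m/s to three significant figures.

Q = A₁V₁ = (14.98×1.33) × 0.49 = 9.762 m³/s
A₂ = 17.30 × 1.93 = 33.39 m²
V₂ = Q/A₂ = 9.762/33.39 = 0.2924 m/s

0.292 m/s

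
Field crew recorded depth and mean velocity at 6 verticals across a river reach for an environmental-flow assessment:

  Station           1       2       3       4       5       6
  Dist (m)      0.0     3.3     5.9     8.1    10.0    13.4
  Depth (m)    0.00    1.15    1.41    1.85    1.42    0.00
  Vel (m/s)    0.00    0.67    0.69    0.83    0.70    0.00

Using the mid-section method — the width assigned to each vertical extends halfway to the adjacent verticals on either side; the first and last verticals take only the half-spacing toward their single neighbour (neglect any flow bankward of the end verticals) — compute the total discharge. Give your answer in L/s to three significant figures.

w_2 = (5.9 − 0.0)/2 = 2.95 m; q_2 = 0.67 × 1.15 × 2.95 = 2.273 m³/s
w_3 = (8.1 − 3.3)/2 = 2.4 m; q_3 = 0.69 × 1.41 × 2.4 = 2.335 m³/s
w_4 = (10.0 − 5.9)/2 = 2.05 m; q_4 = 0.83 × 1.85 × 2.05 = 3.148 m³/s
w_5 = (13.4 − 8.1)/2 = 2.65 m; q_5 = 0.70 × 1.42 × 2.65 = 2.634 m³/s
Stations 1, 6 contribute zero (depth or velocity is 0).
Q = Σ qᵢ = 10.39 m³/s
= 10.39 × 1000 = 10390 L/s

10400 L/s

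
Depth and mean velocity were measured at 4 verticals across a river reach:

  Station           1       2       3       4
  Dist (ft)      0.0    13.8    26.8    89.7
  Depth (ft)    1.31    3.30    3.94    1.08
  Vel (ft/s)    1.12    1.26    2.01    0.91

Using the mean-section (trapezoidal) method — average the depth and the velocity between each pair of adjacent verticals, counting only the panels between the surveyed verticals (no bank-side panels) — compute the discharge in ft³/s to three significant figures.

345 ft³/s

Panel 1-2: Δb = 13.8 ft, d̄ = (1.31+3.30)/2 = 2.305, v̄ = (1.12+1.26)/2 = 1.19 → q = 13.8×2.305×1.19 = 37.85 ft³/s
Panel 2-3: Δb = 13 ft, d̄ = (3.30+3.94)/2 = 3.62, v̄ = (1.26+2.01)/2 = 1.635 → q = 13×3.62×1.635 = 76.94 ft³/s
Panel 3-4: Δb = 62.9 ft, d̄ = (3.94+1.08)/2 = 2.51, v̄ = (2.01+0.91)/2 = 1.46 → q = 62.9×2.51×1.46 = 230.5 ft³/s
Q = Σ q = 345.3 ft³/s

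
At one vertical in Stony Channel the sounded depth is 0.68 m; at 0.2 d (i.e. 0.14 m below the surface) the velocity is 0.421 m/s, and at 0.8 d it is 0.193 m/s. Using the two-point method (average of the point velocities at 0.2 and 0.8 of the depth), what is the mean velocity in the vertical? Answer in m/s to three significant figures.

0.307 m/s

v̄ = (0.421 + 0.193) / 2 = 0.3070 m/s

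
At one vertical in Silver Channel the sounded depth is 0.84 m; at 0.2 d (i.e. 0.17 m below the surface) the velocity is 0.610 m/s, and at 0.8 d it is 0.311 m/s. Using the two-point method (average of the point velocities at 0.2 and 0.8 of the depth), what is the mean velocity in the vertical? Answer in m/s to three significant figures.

0.461 m/s

v̄ = (0.610 + 0.311) / 2 = 0.4605 m/s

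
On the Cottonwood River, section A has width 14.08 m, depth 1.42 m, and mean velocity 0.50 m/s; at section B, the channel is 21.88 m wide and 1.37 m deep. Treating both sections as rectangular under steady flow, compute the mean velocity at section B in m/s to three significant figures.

0.333 m/s

Q = A₁V₁ = (14.08×1.42) × 0.50 = 9.997 m³/s
A₂ = 21.88 × 1.37 = 29.98 m²
V₂ = Q/A₂ = 9.997/29.98 = 0.3335 m/s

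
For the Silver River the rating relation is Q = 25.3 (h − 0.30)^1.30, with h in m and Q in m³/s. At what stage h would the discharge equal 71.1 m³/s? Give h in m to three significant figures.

2.51 m

h − h₀ = (Q/C)^(1/b) = (71.1/25.3)^(1/1.30) = 2.214 m
h = 0.30 + 2.214 = 2.514 m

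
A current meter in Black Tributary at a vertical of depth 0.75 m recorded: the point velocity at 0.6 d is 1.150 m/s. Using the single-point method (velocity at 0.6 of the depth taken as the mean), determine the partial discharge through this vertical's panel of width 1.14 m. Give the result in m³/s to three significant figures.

v̄ = v₀.₆ = 1.150 m/s
q = v̄ × d × w = 1.150 × 0.75 × 1.14 = 0.9833 m³/s

0.983 m³/s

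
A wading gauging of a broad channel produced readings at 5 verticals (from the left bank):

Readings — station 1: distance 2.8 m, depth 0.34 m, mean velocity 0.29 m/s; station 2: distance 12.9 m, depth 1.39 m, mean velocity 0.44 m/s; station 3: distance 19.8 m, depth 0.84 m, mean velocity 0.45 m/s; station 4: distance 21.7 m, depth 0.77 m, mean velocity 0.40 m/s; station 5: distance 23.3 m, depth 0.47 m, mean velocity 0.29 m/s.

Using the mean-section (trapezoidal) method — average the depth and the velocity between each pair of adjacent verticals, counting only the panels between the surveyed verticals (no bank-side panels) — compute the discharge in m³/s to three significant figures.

7.60 m³/s

Panel 1-2: Δb = 10.1 m, d̄ = (0.34+1.39)/2 = 0.865, v̄ = (0.29+0.44)/2 = 0.365 → q = 10.1×0.865×0.365 = 3.189 m³/s
Panel 2-3: Δb = 6.9 m, d̄ = (1.39+0.84)/2 = 1.115, v̄ = (0.44+0.45)/2 = 0.445 → q = 6.9×1.115×0.445 = 3.424 m³/s
Panel 3-4: Δb = 1.9 m, d̄ = (0.84+0.77)/2 = 0.805, v̄ = (0.45+0.40)/2 = 0.425 → q = 1.9×0.805×0.425 = 0.6500 m³/s
Panel 4-5: Δb = 1.6 m, d̄ = (0.77+0.47)/2 = 0.62, v̄ = (0.40+0.29)/2 = 0.345 → q = 1.6×0.62×0.345 = 0.3422 m³/s
Q = Σ q = 7.605 m³/s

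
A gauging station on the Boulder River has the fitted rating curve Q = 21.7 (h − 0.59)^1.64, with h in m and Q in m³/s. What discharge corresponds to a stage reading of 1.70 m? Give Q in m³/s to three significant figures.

25.8 m³/s

Q = 21.7 × (1.70 − 0.59)^1.64 = 21.7 × 1.11^1.64 = 25.75 m³/s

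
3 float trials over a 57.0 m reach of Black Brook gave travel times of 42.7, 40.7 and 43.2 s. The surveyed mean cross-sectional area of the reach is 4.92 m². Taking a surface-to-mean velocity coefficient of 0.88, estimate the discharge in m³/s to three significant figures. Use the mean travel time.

t̄ = (42.7 + 40.7 + 43.2) / 3 = 42.2 s
v_surface = L / t̄ = 57.0 / 42.2 = 1.351 m/s
v_mean = 0.88 × 1.351 = 1.189 m/s
Q = A × v_mean = 4.92 × 1.189 = 5.848 m³/s

5.85 m³/s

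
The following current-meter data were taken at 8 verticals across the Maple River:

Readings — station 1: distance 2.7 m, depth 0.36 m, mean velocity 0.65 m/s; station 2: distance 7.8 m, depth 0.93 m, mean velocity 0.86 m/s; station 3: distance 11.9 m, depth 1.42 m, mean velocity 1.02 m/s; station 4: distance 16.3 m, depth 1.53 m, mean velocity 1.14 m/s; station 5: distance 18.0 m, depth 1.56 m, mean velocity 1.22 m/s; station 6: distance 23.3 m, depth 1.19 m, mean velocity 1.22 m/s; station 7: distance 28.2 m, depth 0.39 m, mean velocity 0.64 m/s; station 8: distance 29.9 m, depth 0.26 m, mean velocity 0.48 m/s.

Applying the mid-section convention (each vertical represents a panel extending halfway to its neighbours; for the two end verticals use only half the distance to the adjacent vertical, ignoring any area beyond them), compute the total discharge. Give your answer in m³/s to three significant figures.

30.7 m³/s

w_1 = (7.8 − 2.7)/2 = 2.55 m; q_1 = 0.65 × 0.36 × 2.55 = 0.5967 m³/s
w_2 = (11.9 − 2.7)/2 = 4.6 m; q_2 = 0.86 × 0.93 × 4.6 = 3.679 m³/s
w_3 = (16.3 − 7.8)/2 = 4.25 m; q_3 = 1.02 × 1.42 × 4.25 = 6.156 m³/s
w_4 = (18.0 − 11.9)/2 = 3.05 m; q_4 = 1.14 × 1.53 × 3.05 = 5.320 m³/s
w_5 = (23.3 − 16.3)/2 = 3.5 m; q_5 = 1.22 × 1.56 × 3.5 = 6.661 m³/s
w_6 = (28.2 − 18.0)/2 = 5.1 m; q_6 = 1.22 × 1.19 × 5.1 = 7.404 m³/s
w_7 = (29.9 − 23.3)/2 = 3.3 m; q_7 = 0.64 × 0.39 × 3.3 = 0.8237 m³/s
w_8 = (29.9 − 28.2)/2 = 0.85 m; q_8 = 0.48 × 0.26 × 0.85 = 0.1061 m³/s
Q = Σ qᵢ = 30.75 m³/s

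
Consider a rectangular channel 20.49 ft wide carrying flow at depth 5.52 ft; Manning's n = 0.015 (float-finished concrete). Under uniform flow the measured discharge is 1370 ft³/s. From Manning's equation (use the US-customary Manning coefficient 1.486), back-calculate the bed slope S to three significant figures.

0.00272

A = b·y = 20.49 × 5.52 = 113.1 ft²
P = b + 2y = 20.49 + 2×5.52 = 31.53 ft
R = A/P = 113.1/31.53 = 3.587 ft
S = (Q·n / (1.486·A·R^(2/3)))² = (1370×0.015 / (1.486×113.1×2.343))² = 0.002722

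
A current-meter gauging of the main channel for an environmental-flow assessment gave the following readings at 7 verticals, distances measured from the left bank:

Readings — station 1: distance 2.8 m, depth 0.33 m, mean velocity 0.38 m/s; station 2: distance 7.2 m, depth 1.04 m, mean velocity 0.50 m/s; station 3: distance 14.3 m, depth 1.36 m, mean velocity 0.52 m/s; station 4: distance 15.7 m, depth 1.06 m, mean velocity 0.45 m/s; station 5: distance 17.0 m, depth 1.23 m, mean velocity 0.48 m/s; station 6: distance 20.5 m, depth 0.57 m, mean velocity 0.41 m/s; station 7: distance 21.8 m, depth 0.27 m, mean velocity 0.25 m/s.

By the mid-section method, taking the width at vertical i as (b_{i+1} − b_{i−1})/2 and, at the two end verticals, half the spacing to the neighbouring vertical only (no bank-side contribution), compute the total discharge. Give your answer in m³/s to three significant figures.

8.94 m³/s

w_1 = (7.2 − 2.8)/2 = 2.2 m; q_1 = 0.38 × 0.33 × 2.2 = 0.2759 m³/s
w_2 = (14.3 − 2.8)/2 = 5.75 m; q_2 = 0.50 × 1.04 × 5.75 = 2.990 m³/s
w_3 = (15.7 − 7.2)/2 = 4.25 m; q_3 = 0.52 × 1.36 × 4.25 = 3.006 m³/s
w_4 = (17.0 − 14.3)/2 = 1.35 m; q_4 = 0.45 × 1.06 × 1.35 = 0.6440 m³/s
w_5 = (20.5 − 15.7)/2 = 2.4 m; q_5 = 0.48 × 1.23 × 2.4 = 1.417 m³/s
w_6 = (21.8 − 17.0)/2 = 2.4 m; q_6 = 0.41 × 0.57 × 2.4 = 0.5609 m³/s
w_7 = (21.8 − 20.5)/2 = 0.65 m; q_7 = 0.25 × 0.27 × 0.65 = 0.04388 m³/s
Q = Σ qᵢ = 8.937 m³/s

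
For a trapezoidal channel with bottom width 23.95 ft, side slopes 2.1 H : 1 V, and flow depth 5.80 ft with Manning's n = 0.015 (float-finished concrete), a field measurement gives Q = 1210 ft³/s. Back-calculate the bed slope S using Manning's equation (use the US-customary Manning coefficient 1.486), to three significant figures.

0.000515

A = (b + z·y)·y = (23.95 + 2.1×5.80)×5.80 = 209.6 ft²
P = b + 2y√(1+z²) = 23.95 + 2×5.80×√(1+2.1²) = 50.93 ft
R = A/P = 209.6/50.93 = 4.114 ft
S = (Q·n / (1.486·A·R^(2/3)))² = (1210×0.015 / (1.486×209.6×2.568))² = 0.0005153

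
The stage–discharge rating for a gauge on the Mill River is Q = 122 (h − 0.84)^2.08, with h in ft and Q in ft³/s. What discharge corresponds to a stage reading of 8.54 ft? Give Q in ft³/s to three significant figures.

8520 ft³/s

Q = 122 × (8.54 − 0.84)^2.08 = 122 × 7.7^2.08 = 8516 ft³/s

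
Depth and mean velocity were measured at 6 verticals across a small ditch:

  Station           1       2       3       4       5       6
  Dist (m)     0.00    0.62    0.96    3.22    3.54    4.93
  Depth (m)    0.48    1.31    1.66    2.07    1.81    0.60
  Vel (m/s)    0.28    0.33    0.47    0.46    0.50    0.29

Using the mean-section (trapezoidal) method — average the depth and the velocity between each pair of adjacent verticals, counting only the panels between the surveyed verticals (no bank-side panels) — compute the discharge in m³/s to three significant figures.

3.29 m³/s

Panel 1-2: Δb = 0.62 m, d̄ = (0.48+1.31)/2 = 0.895, v̄ = (0.28+0.33)/2 = 0.305 → q = 0.62×0.895×0.305 = 0.1692 m³/s
Panel 2-3: Δb = 0.34 m, d̄ = (1.31+1.66)/2 = 1.485, v̄ = (0.33+0.47)/2 = 0.4 → q = 0.34×1.485×0.4 = 0.2020 m³/s
Panel 3-4: Δb = 2.26 m, d̄ = (1.66+2.07)/2 = 1.865, v̄ = (0.47+0.46)/2 = 0.465 → q = 2.26×1.865×0.465 = 1.960 m³/s
Panel 4-5: Δb = 0.32 m, d̄ = (2.07+1.81)/2 = 1.94, v̄ = (0.46+0.50)/2 = 0.48 → q = 0.32×1.94×0.48 = 0.2980 m³/s
Panel 5-6: Δb = 1.39 m, d̄ = (1.81+0.60)/2 = 1.205, v̄ = (0.50+0.29)/2 = 0.395 → q = 1.39×1.205×0.395 = 0.6616 m³/s
Q = Σ q = 3.291 m³/s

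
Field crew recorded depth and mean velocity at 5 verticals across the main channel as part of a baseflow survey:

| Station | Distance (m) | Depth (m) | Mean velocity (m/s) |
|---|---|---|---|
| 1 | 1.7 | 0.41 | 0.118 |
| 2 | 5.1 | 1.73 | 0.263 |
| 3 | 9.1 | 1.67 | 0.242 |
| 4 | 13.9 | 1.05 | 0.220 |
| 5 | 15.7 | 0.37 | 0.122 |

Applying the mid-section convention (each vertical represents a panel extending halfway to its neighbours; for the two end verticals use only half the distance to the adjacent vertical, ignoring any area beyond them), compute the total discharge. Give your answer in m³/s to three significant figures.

4.35 m³/s

w_1 = (5.1 − 1.7)/2 = 1.7 m; q_1 = 0.118 × 0.41 × 1.7 = 0.08225 m³/s
w_2 = (9.1 − 1.7)/2 = 3.7 m; q_2 = 0.263 × 1.73 × 3.7 = 1.683 m³/s
w_3 = (13.9 − 5.1)/2 = 4.4 m; q_3 = 0.242 × 1.67 × 4.4 = 1.778 m³/s
w_4 = (15.7 − 9.1)/2 = 3.3 m; q_4 = 0.220 × 1.05 × 3.3 = 0.7623 m³/s
w_5 = (15.7 − 13.9)/2 = 0.9 m; q_5 = 0.122 × 0.37 × 0.9 = 0.04063 m³/s
Q = Σ qᵢ = 4.347 m³/s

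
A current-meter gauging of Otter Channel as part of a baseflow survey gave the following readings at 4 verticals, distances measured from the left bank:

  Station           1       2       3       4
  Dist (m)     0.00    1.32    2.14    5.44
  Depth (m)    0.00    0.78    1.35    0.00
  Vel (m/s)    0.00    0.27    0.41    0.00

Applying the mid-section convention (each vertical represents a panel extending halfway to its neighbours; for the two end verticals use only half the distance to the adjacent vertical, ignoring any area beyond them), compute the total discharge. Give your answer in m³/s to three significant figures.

w_2 = (2.14 − 0.00)/2 = 1.07 m; q_2 = 0.27 × 0.78 × 1.07 = 0.2253 m³/s
w_3 = (5.44 − 1.32)/2 = 2.06 m; q_3 = 0.41 × 1.35 × 2.06 = 1.140 m³/s
Stations 1, 4 contribute zero (depth or velocity is 0).
Q = Σ qᵢ = 1.366 m³/s

1.37 m³/s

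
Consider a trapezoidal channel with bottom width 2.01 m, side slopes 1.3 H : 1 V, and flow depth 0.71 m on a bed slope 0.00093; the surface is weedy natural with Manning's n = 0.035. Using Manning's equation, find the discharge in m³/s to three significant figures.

1.11 m³/s

A = (b + z·y)·y = (2.01 + 1.3×0.71)×0.71 = 2.082 m²
P = b + 2y√(1+z²) = 2.01 + 2×0.71×√(1+1.3²) = 4.339 m
R = A/P = 2.082/4.339 = 0.4799 m
Q = (1/n)·A·R^(2/3)·S^(1/2) = (1/0.035) × 2.082 × 0.4799^(2/3) × 0.00093^(1/2) = 1.112 m³/s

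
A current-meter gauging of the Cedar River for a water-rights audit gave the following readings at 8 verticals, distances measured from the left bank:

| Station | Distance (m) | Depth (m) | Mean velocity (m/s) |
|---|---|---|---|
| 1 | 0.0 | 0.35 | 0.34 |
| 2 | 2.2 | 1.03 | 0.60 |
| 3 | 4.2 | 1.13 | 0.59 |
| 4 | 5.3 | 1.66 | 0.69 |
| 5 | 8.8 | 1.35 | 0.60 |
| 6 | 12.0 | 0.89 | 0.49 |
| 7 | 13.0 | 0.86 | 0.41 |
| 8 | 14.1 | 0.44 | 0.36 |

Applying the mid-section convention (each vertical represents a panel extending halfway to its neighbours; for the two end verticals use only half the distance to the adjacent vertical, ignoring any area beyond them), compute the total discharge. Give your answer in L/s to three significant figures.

w_1 = (2.2 − 0.0)/2 = 1.1 m; q_1 = 0.34 × 0.35 × 1.1 = 0.1309 m³/s
w_2 = (4.2 − 0.0)/2 = 2.1 m; q_2 = 0.60 × 1.03 × 2.1 = 1.298 m³/s
w_3 = (5.3 − 2.2)/2 = 1.55 m; q_3 = 0.59 × 1.13 × 1.55 = 1.033 m³/s
w_4 = (8.8 − 4.2)/2 = 2.3 m; q_4 = 0.69 × 1.66 × 2.3 = 2.634 m³/s
w_5 = (12.0 − 5.3)/2 = 3.35 m; q_5 = 0.60 × 1.35 × 3.35 = 2.714 m³/s
w_6 = (13.0 − 8.8)/2 = 2.1 m; q_6 = 0.49 × 0.89 × 2.1 = 0.9158 m³/s
w_7 = (14.1 − 12.0)/2 = 1.05 m; q_7 = 0.41 × 0.86 × 1.05 = 0.3702 m³/s
w_8 = (14.1 − 13.0)/2 = 0.55 m; q_8 = 0.36 × 0.44 × 0.55 = 0.08712 m³/s
Q = Σ qᵢ = 9.183 m³/s
= 9.183 × 1000 = 9183 L/s

9180 L/s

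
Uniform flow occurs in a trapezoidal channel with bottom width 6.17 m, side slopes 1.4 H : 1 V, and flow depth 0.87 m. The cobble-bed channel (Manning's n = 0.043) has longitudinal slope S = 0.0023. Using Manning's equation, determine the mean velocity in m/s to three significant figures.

0.880 m/s

A = (b + z·y)·y = (6.17 + 1.4×0.87)×0.87 = 6.428 m²
P = b + 2y√(1+z²) = 6.17 + 2×0.87×√(1+1.4²) = 9.164 m
R = A/P = 6.428/9.164 = 0.7014 m
Q = (1/n)·A·R^(2/3)·S^(1/2) = (1/0.043) × 6.428 × 0.7014^(2/3) × 0.0023^(1/2) = 5.659 m³/s
V = Q/A = 5.659/6.428 = 0.8805 m/s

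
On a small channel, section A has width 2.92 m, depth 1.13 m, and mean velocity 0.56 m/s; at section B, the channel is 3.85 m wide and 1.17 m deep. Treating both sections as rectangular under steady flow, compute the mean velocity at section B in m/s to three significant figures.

0.410 m/s

Q = A₁V₁ = (2.92×1.13) × 0.56 = 1.848 m³/s
A₂ = 3.85 × 1.17 = 4.505 m²
V₂ = Q/A₂ = 1.848/4.505 = 0.4102 m/s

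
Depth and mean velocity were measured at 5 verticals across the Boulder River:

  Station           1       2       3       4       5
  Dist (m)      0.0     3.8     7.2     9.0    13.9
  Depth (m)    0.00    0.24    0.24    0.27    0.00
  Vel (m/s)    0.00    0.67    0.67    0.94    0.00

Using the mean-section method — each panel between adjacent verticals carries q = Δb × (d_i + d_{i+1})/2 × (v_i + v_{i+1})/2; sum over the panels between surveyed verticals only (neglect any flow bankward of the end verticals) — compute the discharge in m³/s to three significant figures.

1.38 m³/s

Panel 1-2: Δb = 3.8 m, d̄ = (0.00+0.24)/2 = 0.12, v̄ = (0.00+0.67)/2 = 0.335 → q = 3.8×0.12×0.335 = 0.1528 m³/s
Panel 2-3: Δb = 3.4 m, d̄ = (0.24+0.24)/2 = 0.24, v̄ = (0.67+0.67)/2 = 0.67 → q = 3.4×0.24×0.67 = 0.5467 m³/s
Panel 3-4: Δb = 1.8 m, d̄ = (0.24+0.27)/2 = 0.255, v̄ = (0.67+0.94)/2 = 0.805 → q = 1.8×0.255×0.805 = 0.3695 m³/s
Panel 4-5: Δb = 4.9 m, d̄ = (0.27+0.00)/2 = 0.135, v̄ = (0.94+0.00)/2 = 0.47 → q = 4.9×0.135×0.47 = 0.3109 m³/s
Q = Σ q = 1.380 m³/s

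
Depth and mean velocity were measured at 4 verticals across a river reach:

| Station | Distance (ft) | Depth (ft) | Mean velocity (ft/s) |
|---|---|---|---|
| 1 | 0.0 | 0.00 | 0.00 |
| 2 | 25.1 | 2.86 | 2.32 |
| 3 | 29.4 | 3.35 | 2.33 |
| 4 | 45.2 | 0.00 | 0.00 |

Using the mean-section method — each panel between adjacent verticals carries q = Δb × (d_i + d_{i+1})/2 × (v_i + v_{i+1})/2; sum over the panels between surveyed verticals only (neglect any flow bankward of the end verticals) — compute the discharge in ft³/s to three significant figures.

104 ft³/s

Panel 1-2: Δb = 25.1 ft, d̄ = (0.00+2.86)/2 = 1.43, v̄ = (0.00+2.32)/2 = 1.16 → q = 25.1×1.43×1.16 = 41.64 ft³/s
Panel 2-3: Δb = 4.3 ft, d̄ = (2.86+3.35)/2 = 3.105, v̄ = (2.32+2.33)/2 = 2.325 → q = 4.3×3.105×2.325 = 31.04 ft³/s
Panel 3-4: Δb = 15.8 ft, d̄ = (3.35+0.00)/2 = 1.675, v̄ = (2.33+0.00)/2 = 1.165 → q = 15.8×1.675×1.165 = 30.83 ft³/s
Q = Σ q = 103.5 ft³/s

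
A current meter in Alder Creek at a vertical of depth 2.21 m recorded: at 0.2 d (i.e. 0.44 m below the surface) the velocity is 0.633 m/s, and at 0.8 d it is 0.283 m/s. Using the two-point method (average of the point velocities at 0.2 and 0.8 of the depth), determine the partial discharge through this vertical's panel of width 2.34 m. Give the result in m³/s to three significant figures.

v̄ = (0.633 + 0.283) / 2 = 0.4580 m/s
q = v̄ × d × w = 0.4580 × 2.21 × 2.34 = 2.369 m³/s

2.37 m³/s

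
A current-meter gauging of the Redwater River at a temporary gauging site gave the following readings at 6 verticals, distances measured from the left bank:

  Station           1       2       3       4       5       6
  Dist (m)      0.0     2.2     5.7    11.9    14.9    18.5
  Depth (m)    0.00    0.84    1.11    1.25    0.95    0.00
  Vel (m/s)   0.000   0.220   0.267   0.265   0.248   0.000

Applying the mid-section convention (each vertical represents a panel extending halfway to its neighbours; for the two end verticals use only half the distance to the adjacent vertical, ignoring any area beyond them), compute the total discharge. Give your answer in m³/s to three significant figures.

4.27 m³/s

w_2 = (5.7 − 0.0)/2 = 2.85 m; q_2 = 0.220 × 0.84 × 2.85 = 0.5267 m³/s
w_3 = (11.9 − 2.2)/2 = 4.85 m; q_3 = 0.267 × 1.11 × 4.85 = 1.437 m³/s
w_4 = (14.9 − 5.7)/2 = 4.6 m; q_4 = 0.265 × 1.25 × 4.6 = 1.524 m³/s
w_5 = (18.5 − 11.9)/2 = 3.3 m; q_5 = 0.248 × 0.95 × 3.3 = 0.7775 m³/s
Stations 1, 6 contribute zero (depth or velocity is 0).
Q = Σ qᵢ = 4.265 m³/s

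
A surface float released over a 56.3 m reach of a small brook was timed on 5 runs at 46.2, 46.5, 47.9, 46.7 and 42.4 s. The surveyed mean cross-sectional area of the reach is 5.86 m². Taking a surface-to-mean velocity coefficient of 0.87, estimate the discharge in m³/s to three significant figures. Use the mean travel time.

t̄ = (46.2 + 46.5 + 47.9 + 46.7 + 42.4) / 5 = 45.94 s
v_surface = L / t̄ = 56.3 / 45.94 = 1.226 m/s
v_mean = 0.87 × 1.226 = 1.066 m/s
Q = A × v_mean = 5.86 × 1.066 = 6.248 m³/s

6.25 m³/s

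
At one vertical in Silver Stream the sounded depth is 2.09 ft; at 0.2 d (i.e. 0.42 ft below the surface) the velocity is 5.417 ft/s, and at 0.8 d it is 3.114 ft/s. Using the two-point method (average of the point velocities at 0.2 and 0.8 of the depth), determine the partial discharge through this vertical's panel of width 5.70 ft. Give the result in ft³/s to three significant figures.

50.8 ft³/s

v̄ = (5.417 + 3.114) / 2 = 4.266 ft/s
q = v̄ × d × w = 4.266 × 2.09 × 5.70 = 50.81 ft³/s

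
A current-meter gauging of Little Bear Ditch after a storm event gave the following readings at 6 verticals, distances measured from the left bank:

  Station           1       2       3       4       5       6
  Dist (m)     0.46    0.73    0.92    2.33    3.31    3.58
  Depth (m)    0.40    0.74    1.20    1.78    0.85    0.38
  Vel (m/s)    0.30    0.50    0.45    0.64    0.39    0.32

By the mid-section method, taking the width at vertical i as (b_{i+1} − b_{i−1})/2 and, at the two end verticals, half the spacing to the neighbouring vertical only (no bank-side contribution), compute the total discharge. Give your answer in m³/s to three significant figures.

w_1 = (0.73 − 0.46)/2 = 0.135 m; q_1 = 0.30 × 0.40 × 0.135 = 0.01620 m³/s
w_2 = (0.92 − 0.46)/2 = 0.23 m; q_2 = 0.50 × 0.74 × 0.23 = 0.08510 m³/s
w_3 = (2.33 − 0.73)/2 = 0.8 m; q_3 = 0.45 × 1.20 × 0.8 = 0.4320 m³/s
w_4 = (3.31 − 0.92)/2 = 1.195 m; q_4 = 0.64 × 1.78 × 1.195 = 1.361 m³/s
w_5 = (3.58 − 2.33)/2 = 0.625 m; q_5 = 0.39 × 0.85 × 0.625 = 0.2072 m³/s
w_6 = (3.58 − 3.31)/2 = 0.135 m; q_6 = 0.32 × 0.38 × 0.135 = 0.01642 m³/s
Q = Σ qᵢ = 2.118 m³/s

2.12 m³/s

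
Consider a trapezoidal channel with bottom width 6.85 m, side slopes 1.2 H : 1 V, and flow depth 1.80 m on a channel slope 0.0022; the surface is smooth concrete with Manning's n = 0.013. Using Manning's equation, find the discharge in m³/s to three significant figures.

69.7 m³/s

A = (b + z·y)·y = (6.85 + 1.2×1.80)×1.80 = 16.22 m²
P = b + 2y√(1+z²) = 6.85 + 2×1.80×√(1+1.2²) = 12.47 m
R = A/P = 16.22/12.47 = 1.300 m
Q = (1/n)·A·R^(2/3)·S^(1/2) = (1/0.013) × 16.22 × 1.300^(2/3) × 0.0022^(1/2) = 69.71 m³/s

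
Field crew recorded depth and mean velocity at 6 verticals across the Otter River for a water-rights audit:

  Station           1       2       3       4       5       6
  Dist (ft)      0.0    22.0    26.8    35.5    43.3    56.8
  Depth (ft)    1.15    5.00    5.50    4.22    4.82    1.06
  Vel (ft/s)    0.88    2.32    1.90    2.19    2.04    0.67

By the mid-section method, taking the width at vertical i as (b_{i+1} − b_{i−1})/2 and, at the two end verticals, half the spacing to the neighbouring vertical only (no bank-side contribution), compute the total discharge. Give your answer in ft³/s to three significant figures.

w_1 = (22.0 − 0.0)/2 = 11 ft; q_1 = 0.88 × 1.15 × 11 = 11.13 ft³/s
w_2 = (26.8 − 0.0)/2 = 13.4 ft; q_2 = 2.32 × 5.00 × 13.4 = 155.4 ft³/s
w_3 = (35.5 − 22.0)/2 = 6.75 ft; q_3 = 1.90 × 5.50 × 6.75 = 70.54 ft³/s
w_4 = (43.3 − 26.8)/2 = 8.25 ft; q_4 = 2.19 × 4.22 × 8.25 = 76.24 ft³/s
w_5 = (56.8 − 35.5)/2 = 10.65 ft; q_5 = 2.04 × 4.82 × 10.65 = 104.7 ft³/s
w_6 = (56.8 − 43.3)/2 = 6.75 ft; q_6 = 0.67 × 1.06 × 6.75 = 4.794 ft³/s
Q = Σ qᵢ = 422.9 ft³/s

423 ft³/s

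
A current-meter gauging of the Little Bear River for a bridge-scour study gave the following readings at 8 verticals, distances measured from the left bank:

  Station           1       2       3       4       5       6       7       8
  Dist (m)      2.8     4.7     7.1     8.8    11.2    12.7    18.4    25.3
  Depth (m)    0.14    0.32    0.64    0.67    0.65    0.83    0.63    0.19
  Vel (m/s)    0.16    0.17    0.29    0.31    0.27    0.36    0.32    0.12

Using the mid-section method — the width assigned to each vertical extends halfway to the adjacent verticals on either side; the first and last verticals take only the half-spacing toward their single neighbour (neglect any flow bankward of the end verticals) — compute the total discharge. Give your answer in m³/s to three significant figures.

3.71 m³/s

w_1 = (4.7 − 2.8)/2 = 0.95 m; q_1 = 0.16 × 0.14 × 0.95 = 0.02128 m³/s
w_2 = (7.1 − 2.8)/2 = 2.15 m; q_2 = 0.17 × 0.32 × 2.15 = 0.1170 m³/s
w_3 = (8.8 − 4.7)/2 = 2.05 m; q_3 = 0.29 × 0.64 × 2.05 = 0.3805 m³/s
w_4 = (11.2 − 7.1)/2 = 2.05 m; q_4 = 0.31 × 0.67 × 2.05 = 0.4258 m³/s
w_5 = (12.7 − 8.8)/2 = 1.95 m; q_5 = 0.27 × 0.65 × 1.95 = 0.3422 m³/s
w_6 = (18.4 − 11.2)/2 = 3.6 m; q_6 = 0.36 × 0.83 × 3.6 = 1.076 m³/s
w_7 = (25.3 − 12.7)/2 = 6.3 m; q_7 = 0.32 × 0.63 × 6.3 = 1.270 m³/s
w_8 = (25.3 − 18.4)/2 = 3.45 m; q_8 = 0.12 × 0.19 × 3.45 = 0.07866 m³/s
Q = Σ qᵢ = 3.711 m³/s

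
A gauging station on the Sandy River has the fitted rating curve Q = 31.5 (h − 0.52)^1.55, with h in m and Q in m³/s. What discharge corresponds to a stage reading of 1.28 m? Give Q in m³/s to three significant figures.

Q = 31.5 × (1.28 − 0.52)^1.55 = 31.5 × 0.76^1.55 = 20.59 m³/s

20.6 m³/s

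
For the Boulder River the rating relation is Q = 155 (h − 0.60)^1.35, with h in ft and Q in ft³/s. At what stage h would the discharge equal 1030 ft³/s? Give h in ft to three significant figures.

4.67 ft

h − h₀ = (Q/C)^(1/b) = (1030/155)^(1/1.35) = 4.067 ft
h = 0.60 + 4.067 = 4.667 ft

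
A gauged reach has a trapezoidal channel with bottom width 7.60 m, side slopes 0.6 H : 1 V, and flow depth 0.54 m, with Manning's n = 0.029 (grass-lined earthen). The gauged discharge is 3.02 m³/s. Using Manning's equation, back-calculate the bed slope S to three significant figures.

0.00111

A = (b + z·y)·y = (7.60 + 0.6×0.54)×0.54 = 4.279 m²
P = b + 2y√(1+z²) = 7.60 + 2×0.54×√(1+0.6²) = 8.859 m
R = A/P = 4.279/8.859 = 0.4830 m
S = (Q·n / (1·A·R^(2/3)))² = (3.02×0.029 / (1×4.279×0.6156))² = 0.001106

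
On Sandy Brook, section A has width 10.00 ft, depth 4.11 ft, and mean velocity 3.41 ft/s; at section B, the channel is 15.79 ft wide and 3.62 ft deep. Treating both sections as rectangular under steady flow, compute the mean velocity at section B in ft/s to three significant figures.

2.45 ft/s

Q = A₁V₁ = (10.00×4.11) × 3.41 = 140.2 ft³/s
A₂ = 15.79 × 3.62 = 57.16 ft²
V₂ = Q/A₂ = 140.2/57.16 = 2.452 ft/s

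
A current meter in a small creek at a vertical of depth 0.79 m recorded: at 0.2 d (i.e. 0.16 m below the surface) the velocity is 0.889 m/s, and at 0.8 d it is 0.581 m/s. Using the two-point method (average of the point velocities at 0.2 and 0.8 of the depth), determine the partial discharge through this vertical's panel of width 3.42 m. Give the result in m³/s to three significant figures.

1.99 m³/s

v̄ = (0.889 + 0.581) / 2 = 0.7350 m/s
q = v̄ × d × w = 0.7350 × 0.79 × 3.42 = 1.986 m³/s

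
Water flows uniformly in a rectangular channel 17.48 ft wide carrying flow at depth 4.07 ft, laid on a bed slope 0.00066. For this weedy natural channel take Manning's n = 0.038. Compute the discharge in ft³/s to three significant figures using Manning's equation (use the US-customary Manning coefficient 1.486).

141 ft³/s

A = b·y = 17.48 × 4.07 = 71.14 ft²
P = b + 2y = 17.48 + 2×4.07 = 25.62 ft
R = A/P = 71.14/25.62 = 2.777 ft
Q = (1.486/n)·A·R^(2/3)·S^(1/2) = (1.486/0.038) × 71.14 × 2.777^(2/3) × 0.00066^(1/2) = 141.2 ft³/s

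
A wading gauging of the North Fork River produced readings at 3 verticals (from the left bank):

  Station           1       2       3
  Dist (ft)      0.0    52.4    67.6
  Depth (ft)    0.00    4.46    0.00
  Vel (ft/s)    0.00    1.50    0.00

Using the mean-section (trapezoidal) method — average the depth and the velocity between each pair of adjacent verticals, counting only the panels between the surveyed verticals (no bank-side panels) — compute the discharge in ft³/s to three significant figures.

113 ft³/s

Panel 1-2: Δb = 52.4 ft, d̄ = (0.00+4.46)/2 = 2.23, v̄ = (0.00+1.50)/2 = 0.75 → q = 52.4×2.23×0.75 = 87.64 ft³/s
Panel 2-3: Δb = 15.2 ft, d̄ = (4.46+0.00)/2 = 2.23, v̄ = (1.50+0.00)/2 = 0.75 → q = 15.2×2.23×0.75 = 25.42 ft³/s
Q = Σ q = 113.1 ft³/s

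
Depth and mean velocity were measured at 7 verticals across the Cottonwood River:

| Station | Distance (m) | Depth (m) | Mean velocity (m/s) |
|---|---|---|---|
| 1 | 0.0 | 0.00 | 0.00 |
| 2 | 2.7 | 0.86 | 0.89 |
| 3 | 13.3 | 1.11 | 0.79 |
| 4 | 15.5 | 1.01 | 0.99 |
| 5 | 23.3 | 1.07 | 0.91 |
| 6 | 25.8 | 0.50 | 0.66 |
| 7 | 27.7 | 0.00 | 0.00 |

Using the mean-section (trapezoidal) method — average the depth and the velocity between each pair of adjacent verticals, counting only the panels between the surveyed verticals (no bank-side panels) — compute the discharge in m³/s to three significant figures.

Panel 1-2: Δb = 2.7 m, d̄ = (0.00+0.86)/2 = 0.43, v̄ = (0.00+0.89)/2 = 0.445 → q = 2.7×0.43×0.445 = 0.5166 m³/s
Panel 2-3: Δb = 10.6 m, d̄ = (0.86+1.11)/2 = 0.985, v̄ = (0.89+0.79)/2 = 0.84 → q = 10.6×0.985×0.84 = 8.770 m³/s
Panel 3-4: Δb = 2.2 m, d̄ = (1.11+1.01)/2 = 1.06, v̄ = (0.79+0.99)/2 = 0.89 → q = 2.2×1.06×0.89 = 2.075 m³/s
Panel 4-5: Δb = 7.8 m, d̄ = (1.01+1.07)/2 = 1.04, v̄ = (0.99+0.91)/2 = 0.95 → q = 7.8×1.04×0.95 = 7.706 m³/s
Panel 5-6: Δb = 2.5 m, d̄ = (1.07+0.50)/2 = 0.785, v̄ = (0.91+0.66)/2 = 0.785 → q = 2.5×0.785×0.785 = 1.541 m³/s
Panel 6-7: Δb = 1.9 m, d̄ = (0.50+0.00)/2 = 0.25, v̄ = (0.66+0.00)/2 = 0.33 → q = 1.9×0.25×0.33 = 0.1568 m³/s
Q = Σ q = 20.77 m³/s

20.8 m³/s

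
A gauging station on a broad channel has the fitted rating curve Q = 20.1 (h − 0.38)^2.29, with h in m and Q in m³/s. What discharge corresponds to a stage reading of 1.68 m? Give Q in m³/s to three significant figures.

Q = 20.1 × (1.68 − 0.38)^2.29 = 20.1 × 1.3^2.29 = 36.65 m³/s

36.7 m³/s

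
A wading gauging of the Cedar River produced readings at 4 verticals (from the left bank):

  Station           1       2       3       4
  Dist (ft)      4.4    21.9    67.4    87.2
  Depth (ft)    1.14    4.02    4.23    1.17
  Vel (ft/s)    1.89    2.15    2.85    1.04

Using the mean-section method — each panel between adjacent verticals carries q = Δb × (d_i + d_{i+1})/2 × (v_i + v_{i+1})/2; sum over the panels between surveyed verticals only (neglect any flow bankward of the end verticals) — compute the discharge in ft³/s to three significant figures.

664 ft³/s

Panel 1-2: Δb = 17.5 ft, d̄ = (1.14+4.02)/2 = 2.58, v̄ = (1.89+2.15)/2 = 2.02 → q = 17.5×2.58×2.02 = 91.20 ft³/s
Panel 2-3: Δb = 45.5 ft, d̄ = (4.02+4.23)/2 = 4.125, v̄ = (2.15+2.85)/2 = 2.5 → q = 45.5×4.125×2.5 = 469.2 ft³/s
Panel 3-4: Δb = 19.8 ft, d̄ = (4.23+1.17)/2 = 2.7, v̄ = (2.85+1.04)/2 = 1.945 → q = 19.8×2.7×1.945 = 104.0 ft³/s
Q = Σ q = 664.4 ft³/s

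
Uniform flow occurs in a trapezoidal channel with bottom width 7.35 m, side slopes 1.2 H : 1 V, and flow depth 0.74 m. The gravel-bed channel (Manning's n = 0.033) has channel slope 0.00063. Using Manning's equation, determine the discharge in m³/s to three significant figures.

3.41 m³/s

A = (b + z·y)·y = (7.35 + 1.2×0.74)×0.74 = 6.096 m²
P = b + 2y√(1+z²) = 7.35 + 2×0.74×√(1+1.2²) = 9.662 m
R = A/P = 6.096/9.662 = 0.6309 m
Q = (1/n)·A·R^(2/3)·S^(1/2) = (1/0.033) × 6.096 × 0.6309^(2/3) × 0.00063^(1/2) = 3.411 m³/s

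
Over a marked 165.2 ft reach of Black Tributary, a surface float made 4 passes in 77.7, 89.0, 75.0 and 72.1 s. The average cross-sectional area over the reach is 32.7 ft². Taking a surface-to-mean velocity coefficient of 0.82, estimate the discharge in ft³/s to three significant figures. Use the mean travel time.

56.5 ft³/s

t̄ = (77.7 + 89.0 + 75.0 + 72.1) / 4 = 78.45 s
v_surface = L / t̄ = 165.2 / 78.45 = 2.106 ft/s
v_mean = 0.82 × 2.106 = 1.727 ft/s
Q = A × v_mean = 32.7 × 1.727 = 56.46 ft³/s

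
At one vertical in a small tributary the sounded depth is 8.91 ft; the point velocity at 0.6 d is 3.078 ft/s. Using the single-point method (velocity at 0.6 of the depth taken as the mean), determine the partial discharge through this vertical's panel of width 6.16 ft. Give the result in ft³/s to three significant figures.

169 ft³/s

v̄ = v₀.₆ = 3.078 ft/s
q = v̄ × d × w = 3.078 × 8.91 × 6.16 = 168.9 ft³/s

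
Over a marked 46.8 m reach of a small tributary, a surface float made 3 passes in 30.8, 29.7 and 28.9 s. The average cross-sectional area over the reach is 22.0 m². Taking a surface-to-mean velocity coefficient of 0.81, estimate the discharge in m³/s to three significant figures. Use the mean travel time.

28.0 m³/s

t̄ = (30.8 + 29.7 + 28.9) / 3 = 29.8 s
v_surface = L / t̄ = 46.8 / 29.8 = 1.570 m/s
v_mean = 0.81 × 1.570 = 1.272 m/s
Q = A × v_mean = 22.0 × 1.272 = 27.99 m³/s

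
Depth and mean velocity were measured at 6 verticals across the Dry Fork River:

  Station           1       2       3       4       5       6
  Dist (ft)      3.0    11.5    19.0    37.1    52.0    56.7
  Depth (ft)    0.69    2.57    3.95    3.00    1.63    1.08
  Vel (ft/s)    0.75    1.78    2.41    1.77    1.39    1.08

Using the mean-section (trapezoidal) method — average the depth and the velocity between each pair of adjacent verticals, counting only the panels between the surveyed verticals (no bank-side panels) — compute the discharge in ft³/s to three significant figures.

263 ft³/s

Panel 1-2: Δb = 8.5 ft, d̄ = (0.69+2.57)/2 = 1.63, v̄ = (0.75+1.78)/2 = 1.265 → q = 8.5×1.63×1.265 = 17.53 ft³/s
Panel 2-3: Δb = 7.5 ft, d̄ = (2.57+3.95)/2 = 3.26, v̄ = (1.78+2.41)/2 = 2.095 → q = 7.5×3.26×2.095 = 51.22 ft³/s
Panel 3-4: Δb = 18.1 ft, d̄ = (3.95+3.00)/2 = 3.475, v̄ = (2.41+1.77)/2 = 2.09 → q = 18.1×3.475×2.09 = 131.5 ft³/s
Panel 4-5: Δb = 14.9 ft, d̄ = (3.00+1.63)/2 = 2.315, v̄ = (1.77+1.39)/2 = 1.58 → q = 14.9×2.315×1.58 = 54.50 ft³/s
Panel 5-6: Δb = 4.7 ft, d̄ = (1.63+1.08)/2 = 1.355, v̄ = (1.39+1.08)/2 = 1.235 → q = 4.7×1.355×1.235 = 7.865 ft³/s
Q = Σ q = 262.6 ft³/s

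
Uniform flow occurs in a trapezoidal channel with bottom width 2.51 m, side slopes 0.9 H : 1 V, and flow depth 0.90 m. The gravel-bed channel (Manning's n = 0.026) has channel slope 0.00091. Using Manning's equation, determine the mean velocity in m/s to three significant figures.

A = (b + z·y)·y = (2.51 + 0.9×0.90)×0.90 = 2.988 m²
P = b + 2y√(1+z²) = 2.51 + 2×0.90×√(1+0.9²) = 4.932 m
R = A/P = 2.988/4.932 = 0.6059 m
Q = (1/n)·A·R^(2/3)·S^(1/2) = (1/0.026) × 2.988 × 0.6059^(2/3) × 0.00091^(1/2) = 2.482 m³/s
V = Q/A = 2.482/2.988 = 0.8308 m/s

0.831 m/s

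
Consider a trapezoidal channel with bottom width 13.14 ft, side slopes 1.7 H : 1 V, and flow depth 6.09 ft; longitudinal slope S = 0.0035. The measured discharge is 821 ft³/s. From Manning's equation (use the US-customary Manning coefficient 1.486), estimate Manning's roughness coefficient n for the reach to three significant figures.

A = (b + z·y)·y = (13.14 + 1.7×6.09)×6.09 = 143.1 ft²
P = b + 2y√(1+z²) = 13.14 + 2×6.09×√(1+1.7²) = 37.16 ft
R = A/P = 143.1/37.16 = 3.850 ft
n = (1.486/Q)·A·R^(2/3)·S^(1/2) = (1.486/821) × 143.1 × 2.456 × 0.05916 = 0.03763

0.0376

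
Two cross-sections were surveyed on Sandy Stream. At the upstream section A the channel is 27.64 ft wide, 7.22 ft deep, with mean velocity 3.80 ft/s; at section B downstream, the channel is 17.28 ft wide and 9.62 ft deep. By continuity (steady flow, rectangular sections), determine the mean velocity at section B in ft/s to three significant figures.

Q = A₁V₁ = (27.64×7.22) × 3.80 = 758.3 ft³/s
A₂ = 17.28 × 9.62 = 166.2 ft²
V₂ = Q/A₂ = 758.3/166.2 = 4.562 ft/s

4.56 ft/s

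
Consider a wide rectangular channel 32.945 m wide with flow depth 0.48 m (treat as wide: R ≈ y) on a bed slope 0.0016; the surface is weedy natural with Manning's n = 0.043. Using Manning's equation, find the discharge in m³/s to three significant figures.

9.02 m³/s

A = b·y = 32.945 × 0.48 = 15.81 m²
Wide channel: R ≈ y = 0.48 m
Q = (1/n)·A·R^(2/3)·S^(1/2) = (1/0.043) × 15.81 × 0.4800^(2/3) × 0.0016^(1/2) = 9.018 m³/s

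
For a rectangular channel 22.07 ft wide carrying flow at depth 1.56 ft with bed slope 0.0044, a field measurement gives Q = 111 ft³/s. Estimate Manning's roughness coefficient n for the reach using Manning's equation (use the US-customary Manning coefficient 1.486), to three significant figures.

0.0377

A = b·y = 22.07 × 1.56 = 34.43 ft²
P = b + 2y = 22.07 + 2×1.56 = 25.19 ft
R = A/P = 34.43/25.19 = 1.367 ft
n = (1.486/Q)·A·R^(2/3)·S^(1/2) = (1.486/111) × 34.43 × 1.232 × 0.06633 = 0.03765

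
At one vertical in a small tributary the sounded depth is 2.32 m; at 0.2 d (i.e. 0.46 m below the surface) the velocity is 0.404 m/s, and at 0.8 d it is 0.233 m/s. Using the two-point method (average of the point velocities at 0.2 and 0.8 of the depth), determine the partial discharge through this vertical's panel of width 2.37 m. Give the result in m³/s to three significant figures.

v̄ = (0.404 + 0.233) / 2 = 0.3185 m/s
q = v̄ × d × w = 0.3185 × 2.32 × 2.37 = 1.751 m³/s

1.75 m³/s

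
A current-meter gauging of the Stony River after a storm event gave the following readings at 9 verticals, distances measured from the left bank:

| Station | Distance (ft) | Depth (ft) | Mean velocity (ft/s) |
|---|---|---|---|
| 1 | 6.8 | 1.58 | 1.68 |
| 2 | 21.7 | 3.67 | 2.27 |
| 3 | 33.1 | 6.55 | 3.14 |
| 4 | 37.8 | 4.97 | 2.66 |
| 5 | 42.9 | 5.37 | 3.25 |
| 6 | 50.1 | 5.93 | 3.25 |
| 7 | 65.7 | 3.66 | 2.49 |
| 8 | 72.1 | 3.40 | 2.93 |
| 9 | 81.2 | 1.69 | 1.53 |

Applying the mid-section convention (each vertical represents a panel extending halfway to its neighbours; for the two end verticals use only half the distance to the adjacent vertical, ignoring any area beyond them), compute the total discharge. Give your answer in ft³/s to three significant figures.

876 ft³/s

w_1 = (21.7 − 6.8)/2 = 7.45 ft; q_1 = 1.68 × 1.58 × 7.45 = 19.78 ft³/s
w_2 = (33.1 − 6.8)/2 = 13.15 ft; q_2 = 2.27 × 3.67 × 13.15 = 109.6 ft³/s
w_3 = (37.8 − 21.7)/2 = 8.05 ft; q_3 = 3.14 × 6.55 × 8.05 = 165.6 ft³/s
w_4 = (42.9 − 33.1)/2 = 4.9 ft; q_4 = 2.66 × 4.97 × 4.9 = 64.78 ft³/s
w_5 = (50.1 − 37.8)/2 = 6.15 ft; q_5 = 3.25 × 5.37 × 6.15 = 107.3 ft³/s
w_6 = (65.7 − 42.9)/2 = 11.4 ft; q_6 = 3.25 × 5.93 × 11.4 = 219.7 ft³/s
w_7 = (72.1 − 50.1)/2 = 11 ft; q_7 = 2.49 × 3.66 × 11 = 100.2 ft³/s
w_8 = (81.2 − 65.7)/2 = 7.75 ft; q_8 = 2.93 × 3.40 × 7.75 = 77.21 ft³/s
w_9 = (81.2 − 72.1)/2 = 4.55 ft; q_9 = 1.53 × 1.69 × 4.55 = 11.76 ft³/s
Q = Σ qᵢ = 875.9 ft³/s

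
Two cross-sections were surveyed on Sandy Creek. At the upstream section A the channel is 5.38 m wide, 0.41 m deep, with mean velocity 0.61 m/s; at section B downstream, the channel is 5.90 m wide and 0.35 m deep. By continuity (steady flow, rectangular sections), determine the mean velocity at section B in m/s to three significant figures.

0.652 m/s

Q = A₁V₁ = (5.38×0.41) × 0.61 = 1.346 m³/s
A₂ = 5.90 × 0.35 = 2.065 m²
V₂ = Q/A₂ = 1.346/2.065 = 0.6516 m/s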